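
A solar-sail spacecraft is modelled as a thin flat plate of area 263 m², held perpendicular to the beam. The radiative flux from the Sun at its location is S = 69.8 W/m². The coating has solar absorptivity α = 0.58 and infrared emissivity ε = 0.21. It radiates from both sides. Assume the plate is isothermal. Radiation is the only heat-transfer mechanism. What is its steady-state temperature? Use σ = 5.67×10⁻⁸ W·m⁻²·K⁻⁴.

T ≈ 203 K

At equilibrium, absorbed power = emitted power.
Absorbing cross-section = A = 263.0 m²; emitting surface = 2A = 526.0 m² (ratio 2).
αS·A_cross = εσ·A_surf·T⁴  ⇒  T⁴ = αS/(ε·2σ).
T⁴ = 0.580·69.8/(0.21·2·5.67×10⁻⁸) = 1.700×10⁹ K⁴.
T = (1.700×10⁹)^(1/4).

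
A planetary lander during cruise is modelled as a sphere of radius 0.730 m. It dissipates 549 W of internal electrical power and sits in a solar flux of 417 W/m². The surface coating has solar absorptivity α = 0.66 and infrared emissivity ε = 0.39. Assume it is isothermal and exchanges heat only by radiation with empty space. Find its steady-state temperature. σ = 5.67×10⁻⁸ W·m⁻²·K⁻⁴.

T ≈ 287 K

At steady state, absorbed solar power + internal power = radiated power.
Absorbed: α·S·A_cross = 0.66·417·1.674 = 460.8 W (cross-section πr²).
Total input = 460.8 + 549 = 1010 W.
Radiated: εσ·A_surf·T⁴ with A_surf = 4πr² = 6.697 m².
T⁴ = 1010/(0.39·5.67×10⁻⁸·6.697) = 6.819×10⁹ K⁴.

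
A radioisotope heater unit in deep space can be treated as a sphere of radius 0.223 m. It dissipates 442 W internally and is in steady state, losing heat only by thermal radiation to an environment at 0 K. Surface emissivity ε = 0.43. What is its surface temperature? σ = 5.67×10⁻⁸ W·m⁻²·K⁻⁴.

Steady state: internal power = radiated power, P = εσA T⁴.
Radiating area A = 4πr² = 0.6249 m².
T⁴ = P/(εσA) = 442/(0.43·5.67×10⁻⁸·0.6249) = 2.901×10¹⁰ K⁴.
T = (2.901×10¹⁰)^(1/4).

T ≈ 413 K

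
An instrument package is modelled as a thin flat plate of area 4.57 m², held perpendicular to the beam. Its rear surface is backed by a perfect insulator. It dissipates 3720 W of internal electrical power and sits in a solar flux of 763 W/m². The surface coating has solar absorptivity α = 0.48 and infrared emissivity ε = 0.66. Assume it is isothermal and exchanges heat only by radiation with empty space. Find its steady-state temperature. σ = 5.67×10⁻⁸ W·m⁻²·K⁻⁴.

At steady state, absorbed solar power + internal power = radiated power.
Absorbed: α·S·A_cross = 0.48·763·4.570 = 1674 W (cross-section A).
Total input = 1674 + 3720 = 5394 W.
Radiated: εσ·A_surf·T⁴ with A_surf = A = 4.570 m².
T⁴ = 5394/(0.66·5.67×10⁻⁸·4.570) = 3.154×10¹⁰ K⁴.

T ≈ 421 K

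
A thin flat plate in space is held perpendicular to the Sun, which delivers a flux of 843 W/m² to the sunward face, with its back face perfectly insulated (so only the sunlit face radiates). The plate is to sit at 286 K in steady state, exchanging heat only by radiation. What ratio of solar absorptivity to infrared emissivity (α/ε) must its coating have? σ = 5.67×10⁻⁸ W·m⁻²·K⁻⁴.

α/ε ≈ 0.450

Balance: αS·A = εσ·1A·T⁴ ⇒ α/ε = σT⁴/S.
α/ε = 5.67×10⁻⁸·(286)⁴/843 = 5.67×10⁻⁸·6.691×10⁹/843.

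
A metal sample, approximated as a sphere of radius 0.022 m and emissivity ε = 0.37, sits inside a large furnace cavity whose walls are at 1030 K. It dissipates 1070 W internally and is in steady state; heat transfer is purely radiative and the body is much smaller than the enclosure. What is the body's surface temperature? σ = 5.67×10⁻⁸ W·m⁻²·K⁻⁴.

T ≈ 1760 K

For a small grey body in a large enclosure, net radiated power = εσA(T⁴ − T_w⁴).
Steady state: P = εσA(T⁴ − T_w⁴) with A = 4πr² = 0.006082 m².
T⁴ = P/(εσA) + T_w⁴ = 1070/(0.37·5.67×10⁻⁸·0.006082) + (1030)⁴
    = 8.386×10¹² + 1.126×10¹² = 9.511×10¹² K⁴.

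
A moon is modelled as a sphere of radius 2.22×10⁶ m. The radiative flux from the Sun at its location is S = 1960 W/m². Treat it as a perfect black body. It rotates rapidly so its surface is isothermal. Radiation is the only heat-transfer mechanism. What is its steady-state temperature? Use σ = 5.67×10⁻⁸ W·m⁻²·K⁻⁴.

T ≈ 305 K

At equilibrium, absorbed power = emitted power.
Absorbing cross-section = πr² = 1.548×10¹³ m²; emitting surface = 4πr² = 6.193×10¹³ m² (ratio 4).
S·A_cross = εσ·A_surf·T⁴  ⇒  T⁴ = S/(4σ).
T⁴ = 1.00·1960/(4·5.67×10⁻⁸) = 8.642×10⁹ K⁴.
T = (8.642×10⁹)^(1/4).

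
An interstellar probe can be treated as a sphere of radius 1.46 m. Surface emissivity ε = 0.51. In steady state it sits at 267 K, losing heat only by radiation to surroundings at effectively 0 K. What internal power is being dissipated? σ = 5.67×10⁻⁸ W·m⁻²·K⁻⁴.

P ≈ 3940 W

Steady state: P = εσA T⁴.
A = 4πr² = 26.79 m²; T⁴ = (267)⁴ = 5.082×10⁹ K⁴.
P = 0.51 × 5.67×10⁻⁸ × 26.79 × 5.082×10⁹.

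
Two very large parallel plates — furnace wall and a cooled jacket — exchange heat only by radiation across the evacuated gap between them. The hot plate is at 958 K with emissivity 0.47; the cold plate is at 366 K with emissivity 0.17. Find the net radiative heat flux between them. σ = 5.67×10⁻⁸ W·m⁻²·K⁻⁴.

For two infinite grey parallel plates, q = σ(T₁⁴ − T₂⁴)/(1/ε₁ + 1/ε₂ − 1).
T₁⁴ − T₂⁴ = 8.423×10¹¹ − 1.794×10¹⁰ = 8.243×10¹¹ K⁴.
1/ε₁ + 1/ε₂ − 1 = 2.128 + 5.882 − 1 = 7.010.
q = 5.67×10⁻⁸ × 8.243×10¹¹ / 7.010.

q ≈ 6670 W/m²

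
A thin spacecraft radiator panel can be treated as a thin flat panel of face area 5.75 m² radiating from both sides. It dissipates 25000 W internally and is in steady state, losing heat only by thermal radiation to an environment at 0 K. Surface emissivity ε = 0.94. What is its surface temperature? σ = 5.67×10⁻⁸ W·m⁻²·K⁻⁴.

T ≈ 449 K

Steady state: internal power = radiated power, P = εσA T⁴.
Radiating area A = 2·5.75 = 11.50 m².
T⁴ = P/(εσA) = 25000/(0.94·5.67×10⁻⁸·11.50) = 4.079×10¹⁰ K⁴.
T = (4.079×10¹⁰)^(1/4).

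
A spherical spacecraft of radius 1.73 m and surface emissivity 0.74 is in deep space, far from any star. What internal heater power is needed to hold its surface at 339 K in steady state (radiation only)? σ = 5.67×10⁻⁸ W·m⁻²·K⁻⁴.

P ≈ 20800 W

P = εσ·4πr²·T⁴.
4πr² = 37.61 m²; T⁴ = 1.321×10¹⁰ K⁴.
P = 0.74·5.67×10⁻⁸·37.61·1.321×10¹⁰.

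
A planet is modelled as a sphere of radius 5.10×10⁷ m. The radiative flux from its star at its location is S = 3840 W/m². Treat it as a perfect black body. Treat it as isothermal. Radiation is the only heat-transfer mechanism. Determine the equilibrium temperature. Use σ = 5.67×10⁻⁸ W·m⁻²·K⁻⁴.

T ≈ 361 K

At equilibrium, absorbed power = emitted power.
Absorbing cross-section = πr² = 8.171×10¹⁵ m²; emitting surface = 4πr² = 3.269×10¹⁶ m² (ratio 4).
S·A_cross = εσ·A_surf·T⁴  ⇒  T⁴ = S/(4σ).
T⁴ = 1.00·3840/(4·5.67×10⁻⁸) = 1.693×10¹⁰ K⁴.
T = (1.693×10¹⁰)^(1/4).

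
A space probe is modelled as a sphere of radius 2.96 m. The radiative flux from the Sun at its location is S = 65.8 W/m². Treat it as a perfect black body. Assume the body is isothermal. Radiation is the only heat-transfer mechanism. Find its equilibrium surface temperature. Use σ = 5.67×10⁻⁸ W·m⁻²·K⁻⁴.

T ≈ 131 K

At equilibrium, absorbed power = emitted power.
Absorbing cross-section = πr² = 27.53 m²; emitting surface = 4πr² = 110.1 m² (ratio 4).
S·A_cross = εσ·A_surf·T⁴  ⇒  T⁴ = S/(4σ).
T⁴ = 1.00·65.8/(4·5.67×10⁻⁸) = 2.901×10⁸ K⁴.
T = (2.901×10⁸)^(1/4).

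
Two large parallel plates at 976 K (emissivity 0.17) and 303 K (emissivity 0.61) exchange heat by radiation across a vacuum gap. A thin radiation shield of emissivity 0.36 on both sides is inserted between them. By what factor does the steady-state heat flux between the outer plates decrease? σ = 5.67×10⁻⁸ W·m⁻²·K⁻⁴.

Without shield: q₀ = σΔ(T⁴)/(1/ε₁+1/ε₂−1) with denominator 6.522.
With shield the two gaps are in series; the resistances add: (1/ε₁+1/ε_s−1)+(1/ε_s+1/ε₂−1) = 7.660+3.417 = 11.08.
Heat-flux ratio q₀/q = 11.08/6.522.

factor ≈ 1.70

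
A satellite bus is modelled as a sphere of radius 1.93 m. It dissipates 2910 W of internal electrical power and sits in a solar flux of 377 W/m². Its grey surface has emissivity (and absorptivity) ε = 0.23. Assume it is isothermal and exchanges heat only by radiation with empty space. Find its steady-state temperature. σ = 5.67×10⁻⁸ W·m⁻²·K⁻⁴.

T ≈ 283 K

At steady state, absorbed solar power + internal power = radiated power.
Absorbed: α·S·A_cross = 0.23·377·11.70 = 1015 W (cross-section πr²).
Total input = 1015 + 2910 = 3925 W.
Radiated: εσ·A_surf·T⁴ with A_surf = 4πr² = 46.81 m².
T⁴ = 3925/(0.23·5.67×10⁻⁸·46.81) = 6.429×10⁹ K⁴.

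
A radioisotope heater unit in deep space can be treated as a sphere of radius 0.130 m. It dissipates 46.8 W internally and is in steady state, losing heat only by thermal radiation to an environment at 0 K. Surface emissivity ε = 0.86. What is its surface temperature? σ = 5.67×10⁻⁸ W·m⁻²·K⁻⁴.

Steady state: internal power = radiated power, P = εσA T⁴.
Radiating area A = 4πr² = 0.2124 m².
T⁴ = P/(εσA) = 46.8/(0.86·5.67×10⁻⁸·0.2124) = 4.519×10⁹ K⁴.
T = (4.519×10⁹)^(1/4).

T ≈ 259 K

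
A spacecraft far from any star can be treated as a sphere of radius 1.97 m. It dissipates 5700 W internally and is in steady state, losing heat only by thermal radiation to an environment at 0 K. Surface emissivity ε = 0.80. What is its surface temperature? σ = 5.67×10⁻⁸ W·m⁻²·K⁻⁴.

T ≈ 225 K

Steady state: internal power = radiated power, P = εσA T⁴.
Radiating area A = 4πr² = 48.77 m².
T⁴ = P/(εσA) = 5700/(0.80·5.67×10⁻⁸·48.77) = 2.577×10⁹ K⁴.
T = (2.577×10⁹)^(1/4).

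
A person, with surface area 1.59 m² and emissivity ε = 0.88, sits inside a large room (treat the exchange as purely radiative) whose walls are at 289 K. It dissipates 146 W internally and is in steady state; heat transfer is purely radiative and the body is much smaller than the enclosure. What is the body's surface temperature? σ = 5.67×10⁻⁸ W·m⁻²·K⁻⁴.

T ≈ 306 K

For a small grey body in a large enclosure, net radiated power = εσA(T⁴ − T_w⁴).
Steady state: P = εσA(T⁴ − T_w⁴) with A = 1.59 m².
T⁴ = P/(εσA) + T_w⁴ = 146/(0.88·5.67×10⁻⁸·1.590) + (289)⁴
    = 1.840×10⁹ + 6.976×10⁹ = 8.816×10⁹ K⁴.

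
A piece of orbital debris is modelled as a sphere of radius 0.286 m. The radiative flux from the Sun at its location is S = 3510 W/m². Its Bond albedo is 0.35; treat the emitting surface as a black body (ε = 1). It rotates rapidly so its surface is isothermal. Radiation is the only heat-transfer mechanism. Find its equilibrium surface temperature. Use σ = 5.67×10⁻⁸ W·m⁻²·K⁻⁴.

T ≈ 317 K

At equilibrium, absorbed power = emitted power.
Absorbing cross-section = πr² = 0.2570 m²; emitting surface = 4πr² = 1.028 m² (ratio 4).
(1−a)S·A_cross = εσ·A_surf·T⁴  ⇒  T⁴ = (1−a)S/(4σ).
T⁴ = 0.650·3510/(4·5.67×10⁻⁸) = 1.006×10¹⁰ K⁴.
T = (1.006×10¹⁰)^(1/4).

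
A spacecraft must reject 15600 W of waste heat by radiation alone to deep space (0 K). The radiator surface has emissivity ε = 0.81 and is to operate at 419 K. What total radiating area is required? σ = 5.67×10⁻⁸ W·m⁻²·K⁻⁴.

P = εσA T⁴ ⇒ A = P/(εσT⁴).
T⁴ = 3.082×10¹⁰ K⁴.
A = 15600/(0.81 × 5.67×10⁻⁸ × 3.082×10¹⁰).

A ≈ 11.0 m²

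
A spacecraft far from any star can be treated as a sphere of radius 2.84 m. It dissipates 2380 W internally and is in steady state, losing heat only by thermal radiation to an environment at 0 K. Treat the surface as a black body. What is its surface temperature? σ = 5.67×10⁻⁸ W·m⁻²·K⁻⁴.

Steady state: internal power = radiated power, P = εσA T⁴.
Radiating area A = 4πr² = 101.4 m².
T⁴ = P/(εσA) = 2380/(1.0·5.67×10⁻⁸·101.4) = 4.141×10⁸ K⁴.
T = (4.141×10⁸)^(1/4).

T ≈ 143 K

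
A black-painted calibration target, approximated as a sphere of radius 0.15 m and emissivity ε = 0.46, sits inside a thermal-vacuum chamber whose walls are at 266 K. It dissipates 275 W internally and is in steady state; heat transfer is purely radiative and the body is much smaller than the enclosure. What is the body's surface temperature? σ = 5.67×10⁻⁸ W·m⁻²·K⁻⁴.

T ≈ 454 K

For a small grey body in a large enclosure, net radiated power = εσA(T⁴ − T_w⁴).
Steady state: P = εσA(T⁴ − T_w⁴) with A = 4πr² = 0.2827 m².
T⁴ = P/(εσA) + T_w⁴ = 275/(0.46·5.67×10⁻⁸·0.2827) + (266)⁴
    = 3.729×10¹⁰ + 5.006×10⁹ = 4.230×10¹⁰ K⁴.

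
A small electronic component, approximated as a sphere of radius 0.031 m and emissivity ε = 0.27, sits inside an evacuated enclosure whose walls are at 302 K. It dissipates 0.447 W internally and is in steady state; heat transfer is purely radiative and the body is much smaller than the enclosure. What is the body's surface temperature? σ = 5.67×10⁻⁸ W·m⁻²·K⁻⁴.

T ≈ 322 K

For a small grey body in a large enclosure, net radiated power = εσA(T⁴ − T_w⁴).
Steady state: P = εσA(T⁴ − T_w⁴) with A = 4πr² = 0.01208 m².
T⁴ = P/(εσA) + T_w⁴ = 0.447/(0.27·5.67×10⁻⁸·0.01208) + (302)⁴
    = 2.418×10⁹ + 8.318×10⁹ = 1.074×10¹⁰ K⁴.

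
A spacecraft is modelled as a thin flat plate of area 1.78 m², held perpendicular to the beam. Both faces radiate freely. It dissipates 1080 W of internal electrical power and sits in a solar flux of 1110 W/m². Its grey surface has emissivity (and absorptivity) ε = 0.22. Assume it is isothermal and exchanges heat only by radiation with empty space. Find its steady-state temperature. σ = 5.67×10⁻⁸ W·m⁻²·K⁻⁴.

T ≈ 430 K

At steady state, absorbed solar power + internal power = radiated power.
Absorbed: α·S·A_cross = 0.22·1110·1.780 = 434.7 W (cross-section A).
Total input = 434.7 + 1080 = 1515 W.
Radiated: εσ·A_surf·T⁴ with A_surf = 2A = 3.560 m².
T⁴ = 1515/(0.22·5.67×10⁻⁸·3.560) = 3.411×10¹⁰ K⁴.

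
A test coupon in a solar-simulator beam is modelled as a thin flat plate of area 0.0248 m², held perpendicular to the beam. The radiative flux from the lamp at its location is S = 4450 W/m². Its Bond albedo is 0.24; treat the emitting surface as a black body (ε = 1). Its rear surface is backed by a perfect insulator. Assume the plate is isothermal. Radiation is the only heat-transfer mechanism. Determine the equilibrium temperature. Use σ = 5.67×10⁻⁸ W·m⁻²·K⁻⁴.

At equilibrium, absorbed power = emitted power.
Absorbing cross-section = A = 0.02480 m²; emitting surface = A = 0.02480 m² (ratio 1).
(1−a)S·A_cross = εσ·A_surf·T⁴  ⇒  T⁴ = (1−a)S/(1σ).
T⁴ = 0.760·4450/(1·5.67×10⁻⁸) = 5.965×10¹⁰ K⁴.
T = (5.965×10¹⁰)^(1/4).

T ≈ 494 K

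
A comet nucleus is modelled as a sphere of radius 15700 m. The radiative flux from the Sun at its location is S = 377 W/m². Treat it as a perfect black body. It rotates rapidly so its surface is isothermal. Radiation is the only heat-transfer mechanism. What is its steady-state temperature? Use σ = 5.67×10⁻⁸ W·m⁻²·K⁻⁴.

At equilibrium, absorbed power = emitted power.
Absorbing cross-section = πr² = 7.744×10⁸ m²; emitting surface = 4πr² = 3.097×10⁹ m² (ratio 4).
S·A_cross = εσ·A_surf·T⁴  ⇒  T⁴ = S/(4σ).
T⁴ = 1.00·377/(4·5.67×10⁻⁸) = 1.662×10⁹ K⁴.
T = (1.662×10⁹)^(1/4).

T ≈ 202 K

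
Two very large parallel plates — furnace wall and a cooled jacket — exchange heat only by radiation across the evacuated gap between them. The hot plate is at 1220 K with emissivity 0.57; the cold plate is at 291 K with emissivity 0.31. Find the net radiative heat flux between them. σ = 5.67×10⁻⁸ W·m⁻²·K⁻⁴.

For two infinite grey parallel plates, q = σ(T₁⁴ − T₂⁴)/(1/ε₁ + 1/ε₂ − 1).
T₁⁴ − T₂⁴ = 2.215×10¹² − 7.171×10⁹ = 2.208×10¹² K⁴.
1/ε₁ + 1/ε₂ − 1 = 1.754 + 3.226 − 1 = 3.980.
q = 5.67×10⁻⁸ × 2.208×10¹² / 3.980.

q ≈ 31500 W/m²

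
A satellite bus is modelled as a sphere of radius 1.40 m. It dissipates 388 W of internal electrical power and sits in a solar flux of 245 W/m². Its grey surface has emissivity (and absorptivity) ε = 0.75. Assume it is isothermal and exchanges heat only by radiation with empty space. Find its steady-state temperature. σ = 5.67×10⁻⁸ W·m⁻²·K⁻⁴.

At steady state, absorbed solar power + internal power = radiated power.
Absorbed: α·S·A_cross = 0.75·245·6.158 = 1131 W (cross-section πr²).
Total input = 1131 + 388 = 1519 W.
Radiated: εσ·A_surf·T⁴ with A_surf = 4πr² = 24.63 m².
T⁴ = 1519/(0.75·5.67×10⁻⁸·24.63) = 1.451×10⁹ K⁴.

T ≈ 195 K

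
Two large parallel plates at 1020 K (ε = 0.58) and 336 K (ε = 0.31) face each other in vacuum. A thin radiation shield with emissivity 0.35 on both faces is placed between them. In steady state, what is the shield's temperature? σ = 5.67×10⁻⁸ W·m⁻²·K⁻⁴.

T_s ≈ 895 K

In steady state the net flux on the hot side equals that on the cold side.
σ(T₁⁴−T_s⁴)/D₁ = σ(T_s⁴−T₂⁴)/D₂, with D₁ = 1/ε₁+1/ε_s−1 = 3.581, D₂ = 1/ε_s+1/ε₂−1 = 5.083.
Solve for T_s⁴: T_s⁴ = (D₂·T₁⁴ + D₁·T₂⁴)/(D₁+D₂) = 6.403×10¹¹ K⁴.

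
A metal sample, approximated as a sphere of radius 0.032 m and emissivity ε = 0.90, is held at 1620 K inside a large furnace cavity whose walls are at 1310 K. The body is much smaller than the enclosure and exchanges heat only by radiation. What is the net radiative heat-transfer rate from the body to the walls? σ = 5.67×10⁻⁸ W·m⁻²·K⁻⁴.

P_net ≈ 2590 W

For a small grey body in a large enclosure: P_net = εσA(T_body⁴ − T_wall⁴).
A = 4πr² = 0.01287 m²; T_body⁴ − T_wall⁴ = 6.887×10¹² − 2.945×10¹² = 3.942×10¹² K⁴.
|P_net| = 0.90·5.67×10⁻⁸·0.01287·3.942×10¹².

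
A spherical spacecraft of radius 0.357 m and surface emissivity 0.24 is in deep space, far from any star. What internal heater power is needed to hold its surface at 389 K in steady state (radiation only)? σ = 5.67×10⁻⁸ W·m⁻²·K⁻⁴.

P = εσ·4πr²·T⁴.
4πr² = 1.602 m²; T⁴ = 2.290×10¹⁰ K⁴.
P = 0.24·5.67×10⁻⁸·1.602·2.290×10¹⁰.

P ≈ 499 W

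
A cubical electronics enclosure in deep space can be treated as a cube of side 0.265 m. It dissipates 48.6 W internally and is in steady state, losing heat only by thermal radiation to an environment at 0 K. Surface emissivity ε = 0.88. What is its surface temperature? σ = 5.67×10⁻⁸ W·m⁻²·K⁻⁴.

T ≈ 219 K

Steady state: internal power = radiated power, P = εσA T⁴.
Radiating area A = 6L² = 0.4214 m².
T⁴ = P/(εσA) = 48.6/(0.88·5.67×10⁻⁸·0.4214) = 2.312×10⁹ K⁴.
T = (2.312×10⁹)^(1/4).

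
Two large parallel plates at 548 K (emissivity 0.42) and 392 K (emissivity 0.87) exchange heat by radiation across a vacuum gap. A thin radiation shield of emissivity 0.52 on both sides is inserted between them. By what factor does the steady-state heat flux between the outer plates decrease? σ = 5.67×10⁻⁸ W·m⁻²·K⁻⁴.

factor ≈ 2.12

Without shield: q₀ = σΔ(T⁴)/(1/ε₁+1/ε₂−1) with denominator 2.530.
With shield the two gaps are in series; the resistances add: (1/ε₁+1/ε_s−1)+(1/ε_s+1/ε₂−1) = 3.304+2.073 = 5.377.
Heat-flux ratio q₀/q = 5.377/2.530.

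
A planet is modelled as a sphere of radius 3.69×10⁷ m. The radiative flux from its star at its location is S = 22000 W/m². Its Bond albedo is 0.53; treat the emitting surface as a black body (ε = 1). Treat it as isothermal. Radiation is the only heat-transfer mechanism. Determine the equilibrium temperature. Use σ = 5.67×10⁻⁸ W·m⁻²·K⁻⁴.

T ≈ 462 K

At equilibrium, absorbed power = emitted power.
Absorbing cross-section = πr² = 4.278×10¹⁵ m²; emitting surface = 4πr² = 1.711×10¹⁶ m² (ratio 4).
(1−a)S·A_cross = εσ·A_surf·T⁴  ⇒  T⁴ = (1−a)S/(4σ).
T⁴ = 0.470·22000/(4·5.67×10⁻⁸) = 4.559×10¹⁰ K⁴.
T = (4.559×10¹⁰)^(1/4).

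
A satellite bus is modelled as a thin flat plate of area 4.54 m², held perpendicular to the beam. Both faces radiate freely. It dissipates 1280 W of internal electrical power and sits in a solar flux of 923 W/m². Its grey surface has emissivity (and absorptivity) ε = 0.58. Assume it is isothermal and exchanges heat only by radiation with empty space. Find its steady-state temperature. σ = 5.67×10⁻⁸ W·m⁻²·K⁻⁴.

At steady state, absorbed solar power + internal power = radiated power.
Absorbed: α·S·A_cross = 0.58·923·4.540 = 2430 W (cross-section A).
Total input = 2430 + 1280 = 3710 W.
Radiated: εσ·A_surf·T⁴ with A_surf = 2A = 9.080 m².
T⁴ = 3710/(0.58·5.67×10⁻⁸·9.080) = 1.243×10¹⁰ K⁴.

T ≈ 334 K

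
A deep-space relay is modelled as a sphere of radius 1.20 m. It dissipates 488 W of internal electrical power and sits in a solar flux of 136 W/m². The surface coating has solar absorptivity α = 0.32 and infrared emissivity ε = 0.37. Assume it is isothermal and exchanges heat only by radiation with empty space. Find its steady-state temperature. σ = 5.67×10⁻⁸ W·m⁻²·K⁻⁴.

At steady state, absorbed solar power + internal power = radiated power.
Absorbed: α·S·A_cross = 0.32·136·4.524 = 196.9 W (cross-section πr²).
Total input = 196.9 + 488 = 684.9 W.
Radiated: εσ·A_surf·T⁴ with A_surf = 4πr² = 18.10 m².
T⁴ = 684.9/(0.37·5.67×10⁻⁸·18.10) = 1.804×10⁹ K⁴.

T ≈ 206 K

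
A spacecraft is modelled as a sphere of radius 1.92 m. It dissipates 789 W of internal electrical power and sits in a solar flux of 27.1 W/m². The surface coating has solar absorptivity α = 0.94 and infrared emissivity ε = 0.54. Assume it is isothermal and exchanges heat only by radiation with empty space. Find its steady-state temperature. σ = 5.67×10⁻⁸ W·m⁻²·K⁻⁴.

T ≈ 166 K

At steady state, absorbed solar power + internal power = radiated power.
Absorbed: α·S·A_cross = 0.94·27.1·11.58 = 295.0 W (cross-section πr²).
Total input = 295.0 + 789 = 1084 W.
Radiated: εσ·A_surf·T⁴ with A_surf = 4πr² = 46.32 m².
T⁴ = 1084/(0.54·5.67×10⁻⁸·46.32) = 7.643×10⁸ K⁴.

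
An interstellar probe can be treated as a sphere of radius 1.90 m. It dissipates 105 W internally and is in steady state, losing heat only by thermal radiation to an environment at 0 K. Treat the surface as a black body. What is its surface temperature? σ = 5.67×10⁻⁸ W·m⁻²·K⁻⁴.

Steady state: internal power = radiated power, P = εσA T⁴.
Radiating area A = 4πr² = 45.36 m².
T⁴ = P/(εσA) = 105/(1.0·5.67×10⁻⁸·45.36) = 4.082×10⁷ K⁴.
T = (4.082×10⁷)^(1/4).

T ≈ 79.9 K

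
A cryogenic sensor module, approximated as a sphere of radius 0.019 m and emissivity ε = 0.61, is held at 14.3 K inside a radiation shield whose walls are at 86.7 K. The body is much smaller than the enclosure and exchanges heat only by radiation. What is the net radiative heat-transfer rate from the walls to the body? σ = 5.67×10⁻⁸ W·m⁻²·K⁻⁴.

P_net ≈ 0.00886 W

For a small grey body in a large enclosure: P_net = εσA(T_body⁴ − T_wall⁴).
A = 4πr² = 0.004536 m²; T_body⁴ − T_wall⁴ = 41820 − 5.650×10⁷ = -5.646×10⁷ K⁴.
|P_net| = 0.61·5.67×10⁻⁸·0.004536·5.646×10⁷.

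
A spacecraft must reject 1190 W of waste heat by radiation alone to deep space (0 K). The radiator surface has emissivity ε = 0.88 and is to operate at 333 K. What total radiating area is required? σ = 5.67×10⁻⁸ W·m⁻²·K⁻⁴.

A ≈ 1.94 m²

P = εσA T⁴ ⇒ A = P/(εσT⁴).
T⁴ = 1.230×10¹⁰ K⁴.
A = 1190/(0.88 × 5.67×10⁻⁸ × 1.230×10¹⁰).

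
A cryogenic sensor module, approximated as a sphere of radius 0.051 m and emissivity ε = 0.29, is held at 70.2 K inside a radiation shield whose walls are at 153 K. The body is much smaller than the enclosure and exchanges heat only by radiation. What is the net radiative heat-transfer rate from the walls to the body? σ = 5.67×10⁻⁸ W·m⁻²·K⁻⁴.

For a small grey body in a large enclosure: P_net = εσA(T_body⁴ − T_wall⁴).
A = 4πr² = 0.03269 m²; T_body⁴ − T_wall⁴ = 2.429×10⁷ − 5.480×10⁸ = -5.237×10⁸ K⁴.
|P_net| = 0.29·5.67×10⁻⁸·0.03269·5.237×10⁸.

P_net ≈ 0.281 W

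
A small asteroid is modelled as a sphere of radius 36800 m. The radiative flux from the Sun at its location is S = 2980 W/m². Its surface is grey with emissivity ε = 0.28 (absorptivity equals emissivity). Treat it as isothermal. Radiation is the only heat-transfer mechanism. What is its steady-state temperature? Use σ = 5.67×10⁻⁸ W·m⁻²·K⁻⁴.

At equilibrium, absorbed power = emitted power.
Absorbing cross-section = πr² = 4.254×10⁹ m²; emitting surface = 4πr² = 1.702×10¹⁰ m² (ratio 4).
εS·A_cross = εσ·A_surf·T⁴  ⇒  T⁴ = S/(4σ)   (ε cancels).
T⁴ = 2980/(4·5.67×10⁻⁸) = 1.314×10¹⁰ K⁴.
T = (1.314×10¹⁰)^(1/4).

T ≈ 339 K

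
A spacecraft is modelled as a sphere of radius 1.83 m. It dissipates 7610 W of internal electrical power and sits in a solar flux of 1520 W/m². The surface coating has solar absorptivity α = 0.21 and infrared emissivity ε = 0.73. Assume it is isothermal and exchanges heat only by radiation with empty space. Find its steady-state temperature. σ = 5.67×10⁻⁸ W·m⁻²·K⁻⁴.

At steady state, absorbed solar power + internal power = radiated power.
Absorbed: α·S·A_cross = 0.21·1520·10.52 = 3358 W (cross-section πr²).
Total input = 3358 + 7610 = 10970 W.
Radiated: εσ·A_surf·T⁴ with A_surf = 4πr² = 42.08 m².
T⁴ = 10970/(0.73·5.67×10⁻⁸·42.08) = 6.297×10⁹ K⁴.

T ≈ 282 K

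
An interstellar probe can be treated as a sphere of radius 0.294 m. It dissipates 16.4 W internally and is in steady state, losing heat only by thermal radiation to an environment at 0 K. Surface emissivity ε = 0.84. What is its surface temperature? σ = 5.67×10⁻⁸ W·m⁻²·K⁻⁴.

T ≈ 133 K

Steady state: internal power = radiated power, P = εσA T⁴.
Radiating area A = 4πr² = 1.086 m².
T⁴ = P/(εσA) = 16.4/(0.84·5.67×10⁻⁸·1.086) = 3.170×10⁸ K⁴.
T = (3.170×10⁸)^(1/4).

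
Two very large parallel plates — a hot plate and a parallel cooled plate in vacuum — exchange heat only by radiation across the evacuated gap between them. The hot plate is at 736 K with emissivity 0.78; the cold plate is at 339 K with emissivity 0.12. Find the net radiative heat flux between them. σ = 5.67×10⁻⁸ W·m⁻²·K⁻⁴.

For two infinite grey parallel plates, q = σ(T₁⁴ − T₂⁴)/(1/ε₁ + 1/ε₂ − 1).
T₁⁴ − T₂⁴ = 2.934×10¹¹ − 1.321×10¹⁰ = 2.802×10¹¹ K⁴.
1/ε₁ + 1/ε₂ − 1 = 1.282 + 8.333 − 1 = 8.615.
q = 5.67×10⁻⁸ × 2.802×10¹¹ / 8.615.

q ≈ 1840 W/m²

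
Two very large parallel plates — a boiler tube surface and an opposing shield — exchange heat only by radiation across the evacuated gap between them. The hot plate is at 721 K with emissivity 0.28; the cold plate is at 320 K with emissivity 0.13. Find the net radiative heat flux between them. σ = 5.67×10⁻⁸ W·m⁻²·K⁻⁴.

q ≈ 1430 W/m²

For two infinite grey parallel plates, q = σ(T₁⁴ − T₂⁴)/(1/ε₁ + 1/ε₂ − 1).
T₁⁴ − T₂⁴ = 2.702×10¹¹ − 1.049×10¹⁰ = 2.597×10¹¹ K⁴.
1/ε₁ + 1/ε₂ − 1 = 3.571 + 7.692 − 1 = 10.26.
q = 5.67×10⁻⁸ × 2.597×10¹¹ / 10.26.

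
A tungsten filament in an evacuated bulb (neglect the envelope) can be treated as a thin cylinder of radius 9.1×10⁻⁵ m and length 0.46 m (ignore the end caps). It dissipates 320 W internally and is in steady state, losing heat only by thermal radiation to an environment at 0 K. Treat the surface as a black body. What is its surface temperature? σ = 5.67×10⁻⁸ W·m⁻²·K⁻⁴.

T ≈ 2150 K

Steady state: internal power = radiated power, P = εσA T⁴.
Radiating area A = 2πrL = 2.630×10⁻⁴ m².
T⁴ = P/(εσA) = 320/(1.0·5.67×10⁻⁸·2.630×10⁻⁴) = 2.146×10¹³ K⁴.
T = (2.146×10¹³)^(1/4).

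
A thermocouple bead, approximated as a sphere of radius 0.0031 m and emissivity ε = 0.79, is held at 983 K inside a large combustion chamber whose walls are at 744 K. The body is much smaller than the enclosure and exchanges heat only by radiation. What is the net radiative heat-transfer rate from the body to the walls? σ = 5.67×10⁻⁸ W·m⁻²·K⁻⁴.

P_net ≈ 3.39 W

For a small grey body in a large enclosure: P_net = εσA(T_body⁴ − T_wall⁴).
A = 4πr² = 1.208×10⁻⁴ m²; T_body⁴ − T_wall⁴ = 9.337×10¹¹ − 3.064×10¹¹ = 6.273×10¹¹ K⁴.
|P_net| = 0.79·5.67×10⁻⁸·1.208×10⁻⁴·6.273×10¹¹.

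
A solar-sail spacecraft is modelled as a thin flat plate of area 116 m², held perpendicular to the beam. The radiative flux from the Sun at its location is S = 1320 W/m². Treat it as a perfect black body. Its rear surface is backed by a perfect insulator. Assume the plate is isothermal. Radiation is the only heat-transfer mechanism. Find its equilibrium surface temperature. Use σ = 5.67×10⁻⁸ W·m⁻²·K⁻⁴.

At equilibrium, absorbed power = emitted power.
Absorbing cross-section = A = 116.0 m²; emitting surface = A = 116.0 m² (ratio 1).
S·A_cross = εσ·A_surf·T⁴  ⇒  T⁴ = S/(1σ).
T⁴ = 1.00·1320/(1·5.67×10⁻⁸) = 2.328×10¹⁰ K⁴.
T = (2.328×10¹⁰)^(1/4).

T ≈ 391 K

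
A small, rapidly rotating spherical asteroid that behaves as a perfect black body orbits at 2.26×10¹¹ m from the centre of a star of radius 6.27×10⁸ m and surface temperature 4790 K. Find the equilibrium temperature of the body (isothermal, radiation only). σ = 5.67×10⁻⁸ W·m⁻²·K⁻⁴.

T ≈ 178 K

The star's surface emits σT_*⁴; at distance d the flux is S = σT_*⁴(R_*/d)².
S = 5.67×10⁻⁸·(4790)⁴·(6.27×10⁸/2.26×10¹¹)² = 229.7 W/m².
For an isothermal sphere T⁴ = (1−a)S/(4σ) = 1.013×10⁹ K⁴.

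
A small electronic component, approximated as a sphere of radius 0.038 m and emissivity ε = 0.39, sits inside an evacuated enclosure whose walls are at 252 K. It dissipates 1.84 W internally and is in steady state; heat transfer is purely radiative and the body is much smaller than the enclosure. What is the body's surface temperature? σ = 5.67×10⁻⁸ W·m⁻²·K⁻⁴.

For a small grey body in a large enclosure, net radiated power = εσA(T⁴ − T_w⁴).
Steady state: P = εσA(T⁴ − T_w⁴) with A = 4πr² = 0.01815 m².
T⁴ = P/(εσA) + T_w⁴ = 1.84/(0.39·5.67×10⁻⁸·0.01815) + (252)⁴
    = 4.586×10⁹ + 4.033×10⁹ = 8.618×10⁹ K⁴.

T ≈ 305 K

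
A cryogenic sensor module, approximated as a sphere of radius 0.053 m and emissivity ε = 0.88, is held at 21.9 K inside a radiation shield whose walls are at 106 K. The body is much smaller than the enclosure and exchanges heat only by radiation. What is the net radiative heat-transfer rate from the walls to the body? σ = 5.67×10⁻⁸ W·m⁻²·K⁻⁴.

For a small grey body in a large enclosure: P_net = εσA(T_body⁴ − T_wall⁴).
A = 4πr² = 0.03530 m²; T_body⁴ − T_wall⁴ = 2.300×10⁵ − 1.262×10⁸ = -1.260×10⁸ K⁴.
|P_net| = 0.88·5.67×10⁻⁸·0.03530·1.260×10⁸.

P_net ≈ 0.222 W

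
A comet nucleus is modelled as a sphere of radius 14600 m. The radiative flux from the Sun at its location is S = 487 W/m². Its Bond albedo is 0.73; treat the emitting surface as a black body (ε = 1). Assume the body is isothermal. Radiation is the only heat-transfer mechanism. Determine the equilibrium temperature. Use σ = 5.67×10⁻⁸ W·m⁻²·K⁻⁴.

T ≈ 155 K

At equilibrium, absorbed power = emitted power.
Absorbing cross-section = πr² = 6.697×10⁸ m²; emitting surface = 4πr² = 2.679×10⁹ m² (ratio 4).
(1−a)S·A_cross = εσ·A_surf·T⁴  ⇒  T⁴ = (1−a)S/(4σ).
T⁴ = 0.270·487/(4·5.67×10⁻⁸) = 5.798×10⁸ K⁴.
T = (5.798×10⁸)^(1/4).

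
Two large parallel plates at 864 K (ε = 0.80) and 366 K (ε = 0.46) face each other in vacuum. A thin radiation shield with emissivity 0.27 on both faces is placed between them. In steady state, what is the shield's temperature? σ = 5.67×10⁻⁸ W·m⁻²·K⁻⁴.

T_s ≈ 750 K

In steady state the net flux on the hot side equals that on the cold side.
σ(T₁⁴−T_s⁴)/D₁ = σ(T_s⁴−T₂⁴)/D₂, with D₁ = 1/ε₁+1/ε_s−1 = 3.954, D₂ = 1/ε_s+1/ε₂−1 = 4.878.
Solve for T_s⁴: T_s⁴ = (D₂·T₁⁴ + D₁·T₂⁴)/(D₁+D₂) = 3.158×10¹¹ K⁴.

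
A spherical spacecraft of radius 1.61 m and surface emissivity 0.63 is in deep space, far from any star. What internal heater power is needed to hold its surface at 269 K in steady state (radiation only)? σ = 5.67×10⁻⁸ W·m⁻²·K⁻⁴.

P = εσ·4πr²·T⁴.
4πr² = 32.57 m²; T⁴ = 5.236×10⁹ K⁴.
P = 0.63·5.67×10⁻⁸·32.57·5.236×10⁹.

P ≈ 6090 W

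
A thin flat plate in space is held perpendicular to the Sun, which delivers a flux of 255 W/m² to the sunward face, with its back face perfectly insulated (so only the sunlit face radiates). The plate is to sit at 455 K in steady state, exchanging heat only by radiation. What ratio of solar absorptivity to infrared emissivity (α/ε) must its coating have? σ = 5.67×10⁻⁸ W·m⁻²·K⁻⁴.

Balance: αS·A = εσ·1A·T⁴ ⇒ α/ε = σT⁴/S.
α/ε = 5.67×10⁻⁸·(455)⁴/255 = 5.67×10⁻⁸·4.286×10¹⁰/255.

α/ε ≈ 9.53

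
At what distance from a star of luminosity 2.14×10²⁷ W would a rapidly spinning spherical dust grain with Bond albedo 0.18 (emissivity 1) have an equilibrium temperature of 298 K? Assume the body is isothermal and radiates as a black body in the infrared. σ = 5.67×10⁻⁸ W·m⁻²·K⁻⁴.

d ≈ 2.79×10¹¹ m

For an isothermal black-emitting sphere, (1−a)S·πr² = σ·4πr²·T⁴ ⇒ S = 4σT⁴/(1−a).
S = 4·5.67×10⁻⁸·(298)⁴/0.820 = 2181 W/m².
Flux falls as S = L/(4πd²), so d = √(L/(4πS)) = √(2.14×10²⁷/(4π·2181)).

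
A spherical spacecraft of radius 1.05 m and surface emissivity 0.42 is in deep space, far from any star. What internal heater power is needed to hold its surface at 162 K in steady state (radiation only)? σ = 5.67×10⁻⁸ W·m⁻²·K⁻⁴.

P ≈ 227 W

P = εσ·4πr²·T⁴.
4πr² = 13.85 m²; T⁴ = 6.887×10⁸ K⁴.
P = 0.42·5.67×10⁻⁸·13.85·6.887×10⁸.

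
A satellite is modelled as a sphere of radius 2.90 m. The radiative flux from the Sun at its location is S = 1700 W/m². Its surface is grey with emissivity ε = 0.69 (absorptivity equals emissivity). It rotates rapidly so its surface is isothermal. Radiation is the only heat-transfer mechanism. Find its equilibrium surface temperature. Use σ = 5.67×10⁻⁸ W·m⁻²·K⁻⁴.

At equilibrium, absorbed power = emitted power.
Absorbing cross-section = πr² = 26.42 m²; emitting surface = 4πr² = 105.7 m² (ratio 4).
εS·A_cross = εσ·A_surf·T⁴  ⇒  T⁴ = S/(4σ)   (ε cancels).
T⁴ = 1700/(4·5.67×10⁻⁸) = 7.496×10⁹ K⁴.
T = (7.496×10⁹)^(1/4).

T ≈ 294 K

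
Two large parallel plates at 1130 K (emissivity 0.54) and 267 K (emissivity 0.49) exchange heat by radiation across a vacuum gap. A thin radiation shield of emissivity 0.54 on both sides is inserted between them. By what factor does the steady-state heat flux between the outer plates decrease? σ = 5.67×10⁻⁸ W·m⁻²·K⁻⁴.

Without shield: q₀ = σΔ(T⁴)/(1/ε₁+1/ε₂−1) with denominator 2.893.
With shield the two gaps are in series; the resistances add: (1/ε₁+1/ε_s−1)+(1/ε_s+1/ε₂−1) = 2.704+2.893 = 5.596.
Heat-flux ratio q₀/q = 5.596/2.893.

factor ≈ 1.93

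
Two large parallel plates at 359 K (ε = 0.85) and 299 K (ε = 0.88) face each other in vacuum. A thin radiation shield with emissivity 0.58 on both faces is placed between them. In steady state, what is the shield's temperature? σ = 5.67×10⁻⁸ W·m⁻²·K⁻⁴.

T_s ≈ 333 K

In steady state the net flux on the hot side equals that on the cold side.
σ(T₁⁴−T_s⁴)/D₁ = σ(T_s⁴−T₂⁴)/D₂, with D₁ = 1/ε₁+1/ε_s−1 = 1.901, D₂ = 1/ε_s+1/ε₂−1 = 1.861.
Solve for T_s⁴: T_s⁴ = (D₂·T₁⁴ + D₁·T₂⁴)/(D₁+D₂) = 1.226×10¹⁰ K⁴.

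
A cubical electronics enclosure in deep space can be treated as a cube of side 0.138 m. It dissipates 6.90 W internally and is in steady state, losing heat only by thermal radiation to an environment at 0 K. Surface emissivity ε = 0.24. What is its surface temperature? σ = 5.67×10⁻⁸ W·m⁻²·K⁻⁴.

Steady state: internal power = radiated power, P = εσA T⁴.
Radiating area A = 6L² = 0.1143 m².
T⁴ = P/(εσA) = 6.90/(0.24·5.67×10⁻⁸·0.1143) = 4.438×10⁹ K⁴.
T = (4.438×10⁹)^(1/4).

T ≈ 258 K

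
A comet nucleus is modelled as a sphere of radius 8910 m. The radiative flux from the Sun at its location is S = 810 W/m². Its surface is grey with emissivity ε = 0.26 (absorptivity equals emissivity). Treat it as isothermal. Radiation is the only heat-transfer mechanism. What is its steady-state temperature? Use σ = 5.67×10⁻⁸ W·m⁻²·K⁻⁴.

At equilibrium, absorbed power = emitted power.
Absorbing cross-section = πr² = 2.494×10⁸ m²; emitting surface = 4πr² = 9.976×10⁸ m² (ratio 4).
εS·A_cross = εσ·A_surf·T⁴  ⇒  T⁴ = S/(4σ)   (ε cancels).
T⁴ = 810/(4·5.67×10⁻⁸) = 3.571×10⁹ K⁴.
T = (3.571×10⁹)^(1/4).

T ≈ 244 K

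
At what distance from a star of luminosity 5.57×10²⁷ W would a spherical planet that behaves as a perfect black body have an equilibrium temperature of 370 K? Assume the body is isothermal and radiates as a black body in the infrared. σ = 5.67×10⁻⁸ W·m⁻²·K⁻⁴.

For an isothermal black-emitting sphere, (1−a)S·πr² = σ·4πr²·T⁴ ⇒ S = 4σT⁴/(1−a).
S = 4·5.67×10⁻⁸·(370)⁴/1.00 = 4251 W/m².
Flux falls as S = L/(4πd²), so d = √(L/(4πS)) = √(5.57×10²⁷/(4π·4251)).

d ≈ 3.23×10¹¹ m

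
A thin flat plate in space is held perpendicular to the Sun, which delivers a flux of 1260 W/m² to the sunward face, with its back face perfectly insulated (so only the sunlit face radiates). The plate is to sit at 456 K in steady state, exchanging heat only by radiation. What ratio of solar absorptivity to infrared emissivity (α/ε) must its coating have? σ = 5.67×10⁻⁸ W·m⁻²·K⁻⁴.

α/ε ≈ 1.95

Balance: αS·A = εσ·1A·T⁴ ⇒ α/ε = σT⁴/S.
α/ε = 5.67×10⁻⁸·(456)⁴/1260 = 5.67×10⁻⁸·4.324×10¹⁰/1260.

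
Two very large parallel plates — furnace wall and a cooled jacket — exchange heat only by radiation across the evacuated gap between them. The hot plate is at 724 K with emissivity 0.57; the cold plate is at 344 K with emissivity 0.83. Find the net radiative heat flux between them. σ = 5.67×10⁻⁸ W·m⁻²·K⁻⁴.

For two infinite grey parallel plates, q = σ(T₁⁴ − T₂⁴)/(1/ε₁ + 1/ε₂ − 1).
T₁⁴ − T₂⁴ = 2.748×10¹¹ − 1.400×10¹⁰ = 2.608×10¹¹ K⁴.
1/ε₁ + 1/ε₂ − 1 = 1.754 + 1.205 − 1 = 1.959.
q = 5.67×10⁻⁸ × 2.608×10¹¹ / 1.959.

q ≈ 7550 W/m²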